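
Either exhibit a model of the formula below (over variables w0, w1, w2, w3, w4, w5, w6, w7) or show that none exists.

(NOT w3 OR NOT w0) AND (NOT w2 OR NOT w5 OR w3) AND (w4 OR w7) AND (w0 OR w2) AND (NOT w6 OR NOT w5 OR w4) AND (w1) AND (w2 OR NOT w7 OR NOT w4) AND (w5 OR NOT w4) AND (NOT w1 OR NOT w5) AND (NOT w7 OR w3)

(w1) alone gives w1 = true.
(NOT w5) alone gives w5 = false.
(NOT w4) alone gives w4 = false.
(w7) alone gives w7 = true.
(w3) alone gives w3 = true.
(NOT w0) alone gives w0 = false.
(w2) alone gives w2 = true.
All clauses hold; w6 can take either value.

w0: false, w1: true, w2: true, w3: true, w4: false, w5: false, w6: true, w7: true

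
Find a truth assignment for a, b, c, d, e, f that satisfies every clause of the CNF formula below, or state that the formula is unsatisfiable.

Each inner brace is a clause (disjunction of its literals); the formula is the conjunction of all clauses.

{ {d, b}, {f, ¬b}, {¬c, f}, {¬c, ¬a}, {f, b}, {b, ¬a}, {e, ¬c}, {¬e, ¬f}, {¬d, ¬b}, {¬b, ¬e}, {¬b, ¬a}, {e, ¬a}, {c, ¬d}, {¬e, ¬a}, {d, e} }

Case d = True:
Unit clause (¬b) forces b = False.
Unit clause (f) forces f = True.
Unit clause (¬a) forces a = False.
Unit clause (¬e) forces e = False.
Unit clause (¬c) forces c = False.
But (c) is also a unit clause — contradiction.
That branch fails; take d = False instead.
Unit clause (b) forces b = True.
Unit clause (f) forces f = True.
Unit clause (¬e) forces e = False.
But (e) is also a unit clause — contradiction.
Both values of d lead to a conflict.

UNSATISFIABLE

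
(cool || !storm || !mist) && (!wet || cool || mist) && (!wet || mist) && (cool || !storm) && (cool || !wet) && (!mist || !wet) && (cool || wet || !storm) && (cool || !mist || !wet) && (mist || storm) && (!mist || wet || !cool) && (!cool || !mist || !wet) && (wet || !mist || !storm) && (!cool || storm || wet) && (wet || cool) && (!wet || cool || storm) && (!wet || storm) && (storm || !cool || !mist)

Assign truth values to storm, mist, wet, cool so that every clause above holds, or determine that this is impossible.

storm=true; mist=false; wet=false; cool=true

Try wet = false.
From the singleton clause (cool), cool = true.
From the singleton clause (!mist), mist = false.
From the singleton clause (storm), storm = true.
This assignment satisfies each clause.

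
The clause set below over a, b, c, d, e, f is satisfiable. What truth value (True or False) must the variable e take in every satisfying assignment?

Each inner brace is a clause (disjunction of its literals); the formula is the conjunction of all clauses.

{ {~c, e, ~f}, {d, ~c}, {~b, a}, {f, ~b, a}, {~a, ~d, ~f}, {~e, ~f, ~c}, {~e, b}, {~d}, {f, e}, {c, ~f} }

Suppose e = 0.
The clause (~d) is unit, so d = 0.
The clause (~c) is unit, so c = 0.
The clause (f) is unit, so f = 1.
But (~f) is also a unit clause — contradiction.
So every satisfying assignment has e = True.

True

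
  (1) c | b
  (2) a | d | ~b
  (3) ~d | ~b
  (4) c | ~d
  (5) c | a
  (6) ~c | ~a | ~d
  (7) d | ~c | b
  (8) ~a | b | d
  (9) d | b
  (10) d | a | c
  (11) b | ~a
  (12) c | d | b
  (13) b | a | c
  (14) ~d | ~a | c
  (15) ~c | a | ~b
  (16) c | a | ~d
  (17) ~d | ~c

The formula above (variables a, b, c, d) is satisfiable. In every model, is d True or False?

False

Suppose d = 1.
From the singleton clause (~b), b = 0.
From the singleton clause (c), c = 1.
But (~c) is also a unit clause — contradiction.
So every satisfying assignment has d = False.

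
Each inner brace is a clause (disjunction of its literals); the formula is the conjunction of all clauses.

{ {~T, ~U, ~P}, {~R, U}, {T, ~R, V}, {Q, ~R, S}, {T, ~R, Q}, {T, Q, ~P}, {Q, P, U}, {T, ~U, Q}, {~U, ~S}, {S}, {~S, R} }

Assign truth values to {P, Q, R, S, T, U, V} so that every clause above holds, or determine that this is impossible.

From the singleton clause (S), S = 1.
From the singleton clause (~U), U = 0.
From the singleton clause (~R), R = 0.
That conflicts with the unit clause (R).

UNSATISFIABLE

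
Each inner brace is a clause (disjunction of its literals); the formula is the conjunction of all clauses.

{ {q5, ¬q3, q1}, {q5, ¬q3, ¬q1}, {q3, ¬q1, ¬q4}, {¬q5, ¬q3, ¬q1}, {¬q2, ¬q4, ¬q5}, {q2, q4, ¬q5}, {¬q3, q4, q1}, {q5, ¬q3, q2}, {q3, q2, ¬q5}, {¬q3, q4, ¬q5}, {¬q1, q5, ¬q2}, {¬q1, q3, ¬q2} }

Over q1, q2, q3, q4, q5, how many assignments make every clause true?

There are 2^5 = 32 truth assignments over (q1, q2, q3, q4, q5).
Split on q3. With q3 = True, the clauses containing q3 are satisfied and ¬q3 drops from the rest; 1 of the 2^4 = 16 assignments to the other variables satisfy what remains.
With q3 = False, by the same count on the reduced clause set, 6 assignments work.
Total: 1 + 6 = 7.

7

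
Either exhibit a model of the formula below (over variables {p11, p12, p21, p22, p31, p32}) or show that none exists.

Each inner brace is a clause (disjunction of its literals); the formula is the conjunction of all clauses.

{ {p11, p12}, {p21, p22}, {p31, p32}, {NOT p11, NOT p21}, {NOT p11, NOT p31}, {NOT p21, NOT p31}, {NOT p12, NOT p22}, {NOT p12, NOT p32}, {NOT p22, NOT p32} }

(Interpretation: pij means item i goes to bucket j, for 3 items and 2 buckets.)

UNSATISFIABLE

Branch on p11: set p11 = true.
Unit clause (NOT p21) forces p21 = false.
Unit clause (p22) forces p22 = true.
Unit clause (NOT p31) forces p31 = false.
Unit clause (p32) forces p32 = true.
That conflicts with the unit clause (NOT p32).
Backtrack on p11: now try p11 = false.
Unit clause (p12) forces p12 = true.
Unit clause (NOT p22) forces p22 = false.
Unit clause (p21) forces p21 = true.
Unit clause (NOT p31) forces p31 = false.
Unit clause (p32) forces p32 = true.
That conflicts with the unit clause (NOT p32).
Neither p11 = true nor p11 = false works.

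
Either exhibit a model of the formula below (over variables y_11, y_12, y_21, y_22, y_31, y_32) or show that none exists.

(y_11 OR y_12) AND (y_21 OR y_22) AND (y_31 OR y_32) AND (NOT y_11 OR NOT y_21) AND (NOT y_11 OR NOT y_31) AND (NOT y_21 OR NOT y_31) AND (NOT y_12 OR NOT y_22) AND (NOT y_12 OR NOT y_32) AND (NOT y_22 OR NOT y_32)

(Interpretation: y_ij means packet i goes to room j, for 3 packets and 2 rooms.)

UNSATISFIABLE

Suppose y_11 = true.
The clause (NOT y_21) is unit, so y_21 = false.
The clause (y_22) is unit, so y_22 = true.
The clause (NOT y_31) is unit, so y_31 = false.
The clause (y_32) is unit, so y_32 = true.
But (NOT y_32) is also a unit clause — contradiction.
Backtrack on y_11: now try y_11 = false.
The clause (y_12) is unit, so y_12 = true.
The clause (NOT y_22) is unit, so y_22 = false.
The clause (y_21) is unit, so y_21 = true.
The clause (NOT y_31) is unit, so y_31 = false.
The clause (y_32) is unit, so y_32 = true.
But (NOT y_32) is also a unit clause — contradiction.
Neither y_11 = true nor y_11 = false works.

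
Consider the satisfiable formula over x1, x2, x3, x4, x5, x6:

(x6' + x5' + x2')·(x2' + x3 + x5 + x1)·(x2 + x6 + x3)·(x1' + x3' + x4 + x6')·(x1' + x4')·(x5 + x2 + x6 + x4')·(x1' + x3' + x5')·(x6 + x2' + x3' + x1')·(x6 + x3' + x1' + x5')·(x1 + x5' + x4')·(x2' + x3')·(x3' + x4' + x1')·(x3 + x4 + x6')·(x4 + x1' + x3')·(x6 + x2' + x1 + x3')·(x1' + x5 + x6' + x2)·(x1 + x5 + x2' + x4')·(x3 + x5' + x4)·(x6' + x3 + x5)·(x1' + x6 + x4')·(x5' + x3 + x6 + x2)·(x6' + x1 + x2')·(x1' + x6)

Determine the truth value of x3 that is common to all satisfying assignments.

Suppose x3 = 0.
Suppose x2 = 1.
Suppose x6 = 0.
From the singleton clause (x1'), x1 = 0.
From the singleton clause (x5), x5 = 1.
From the singleton clause (x4'), x4 = 0.
Now (x4) is unsatisfied and unit — conflict.
Undo x6 and try x6 = 1.
From the singleton clause (x5'), x5 = 0.
Now (x5) is unsatisfied and unit — conflict.
Both values of x6 lead to a conflict.
Undo x2 and try x2 = 0.
From the singleton clause (x6), x6 = 1.
From the singleton clause (x4), x4 = 1.
From the singleton clause (x1'), x1 = 0.
From the singleton clause (x5'), x5 = 0.
Now (x5) is unsatisfied and unit — conflict.
Both values of x2 lead to a conflict.
So every satisfying assignment has x3 = True.

True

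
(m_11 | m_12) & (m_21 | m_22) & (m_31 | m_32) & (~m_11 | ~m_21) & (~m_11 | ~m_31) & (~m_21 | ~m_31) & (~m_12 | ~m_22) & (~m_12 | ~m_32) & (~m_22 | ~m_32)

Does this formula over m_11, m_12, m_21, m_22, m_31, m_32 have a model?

Case m_11 = 1:
(~m_21) alone gives m_21 = 0.
(m_22) alone gives m_22 = 1.
(~m_31) alone gives m_31 = 0.
(m_32) alone gives m_32 = 1.
Now (~m_32) is unsatisfied and unit — conflict.
So m_11 must be the other value — set m_11 = 0.
(m_12) alone gives m_12 = 1.
(~m_22) alone gives m_22 = 0.
(m_21) alone gives m_21 = 1.
(~m_31) alone gives m_31 = 0.
(m_32) alone gives m_32 = 1.
Now (~m_32) is unsatisfied and unit — conflict.
Both values of m_11 lead to a conflict.
No assignment satisfies every clause.

No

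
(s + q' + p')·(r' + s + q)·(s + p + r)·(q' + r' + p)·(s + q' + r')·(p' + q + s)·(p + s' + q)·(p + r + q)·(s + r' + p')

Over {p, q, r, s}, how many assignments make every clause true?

5

There are 2^4 = 16 truth assignments over (p, q, r, s).
Check each against the 9 clauses (columns in the order p, q, r, s):
  F F F F  ✗ fails (s + p + r)
  F F F T  ✗ fails (p + s' + q)
  F F T F  ✗ fails (r' + s + q)
  F F T T  ✗ fails (p + s' + q)
  F T F F  ✗ fails (s + p + r)
  F T F T  ✓ satisfies all
  F T T F  ✗ fails (q' + r' + p)
  F T T T  ✗ fails (q' + r' + p)
  T F F F  ✗ fails (p' + q + s)
  T F F T  ✓ satisfies all
  T F T F  ✗ fails (r' + s + q)
  T F T T  ✓ satisfies all
  T T F F  ✗ fails (s + q' + p')
  T T F T  ✓ satisfies all
  T T T F  ✗ fails (s + q' + p')
  T T T T  ✓ satisfies all
5 of the 16 rows are models.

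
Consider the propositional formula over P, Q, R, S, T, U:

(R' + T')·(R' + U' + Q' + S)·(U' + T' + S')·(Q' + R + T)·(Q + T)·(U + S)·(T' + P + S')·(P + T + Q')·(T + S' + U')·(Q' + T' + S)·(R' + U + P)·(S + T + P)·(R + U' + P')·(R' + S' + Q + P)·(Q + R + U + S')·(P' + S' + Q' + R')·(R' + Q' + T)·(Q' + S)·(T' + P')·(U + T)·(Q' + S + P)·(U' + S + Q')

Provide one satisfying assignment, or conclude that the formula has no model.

Try R = 0.
Try Q = 0.
From the singleton clause (T), T = 1.
From the singleton clause (P'), P = 0.
From the singleton clause (S'), S = 0.
From the singleton clause (U), U = 1.
This assignment satisfies each clause.

P: 0; Q: 0; R: 0; S: 0; T: 1; U: 1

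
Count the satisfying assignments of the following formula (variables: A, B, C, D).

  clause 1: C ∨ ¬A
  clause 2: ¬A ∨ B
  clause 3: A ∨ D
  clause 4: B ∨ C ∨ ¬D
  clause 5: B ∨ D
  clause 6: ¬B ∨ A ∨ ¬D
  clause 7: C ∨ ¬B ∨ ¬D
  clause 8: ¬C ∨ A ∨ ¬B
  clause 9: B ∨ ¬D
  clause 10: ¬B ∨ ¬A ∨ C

There are 2^4 = 16 truth assignments over (A, B, C, D).
Check each against the 10 clauses (columns in the order A, B, C, D):
  F F F F  ✗ fails (A ∨ D)
  F F F T  ✗ fails (B ∨ C ∨ ¬D)
  F F T F  ✗ fails (A ∨ D)
  F F T T  ✗ fails (B ∨ ¬D)
  F T F F  ✗ fails (A ∨ D)
  F T F T  ✗ fails (¬B ∨ A ∨ ¬D)
  F T T F  ✗ fails (A ∨ D)
  F T T T  ✗ fails (¬B ∨ A ∨ ¬D)
  T F F F  ✗ fails (C ∨ ¬A)
  T F F T  ✗ fails (C ∨ ¬A)
  T F T F  ✗ fails (¬A ∨ B)
  T F T T  ✗ fails (¬A ∨ B)
  T T F F  ✗ fails (C ∨ ¬A)
  T T F T  ✗ fails (C ∨ ¬A)
  T T T F  ✓ satisfies all
  T T T T  ✓ satisfies all
2 of the 16 rows are models.

2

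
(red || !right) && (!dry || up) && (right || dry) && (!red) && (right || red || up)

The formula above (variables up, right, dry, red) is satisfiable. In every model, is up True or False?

True

Suppose up = false.
Unit clause (!dry) forces dry = false.
Unit clause (right) forces right = true.
Unit clause (red) forces red = true.
But (!red) is also a unit clause — contradiction.
So every satisfying assignment has up = True.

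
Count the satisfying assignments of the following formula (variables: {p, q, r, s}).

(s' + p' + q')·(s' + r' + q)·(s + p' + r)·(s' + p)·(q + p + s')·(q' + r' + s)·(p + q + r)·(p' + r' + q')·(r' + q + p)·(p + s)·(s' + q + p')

1

There are 2^4 = 16 truth assignments over (p, q, r, s).
Split on q. With q = 1, the clauses containing q are satisfied and q' drops from the rest; 0 of the 2^3 = 8 assignments to the other variables satisfy what remains.
With q = 0, by the same count on the reduced clause set, 1 assignment works.
(One model: p=T, q=F, r=T, s=F.)
Total: 0 + 1 = 1.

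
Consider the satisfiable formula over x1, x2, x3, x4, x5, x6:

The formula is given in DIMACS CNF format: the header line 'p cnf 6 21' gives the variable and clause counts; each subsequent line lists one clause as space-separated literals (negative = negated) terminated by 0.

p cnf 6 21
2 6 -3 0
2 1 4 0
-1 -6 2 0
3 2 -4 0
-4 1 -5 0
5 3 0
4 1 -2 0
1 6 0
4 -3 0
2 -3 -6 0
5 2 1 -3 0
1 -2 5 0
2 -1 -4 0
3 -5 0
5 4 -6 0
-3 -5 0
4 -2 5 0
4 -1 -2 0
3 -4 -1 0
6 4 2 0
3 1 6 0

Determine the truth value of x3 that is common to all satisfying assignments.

True

Suppose x3 = False.
(x5) alone gives x5 = True.
But (¬x5) is also a unit clause — contradiction.
So every satisfying assignment has x3 = True.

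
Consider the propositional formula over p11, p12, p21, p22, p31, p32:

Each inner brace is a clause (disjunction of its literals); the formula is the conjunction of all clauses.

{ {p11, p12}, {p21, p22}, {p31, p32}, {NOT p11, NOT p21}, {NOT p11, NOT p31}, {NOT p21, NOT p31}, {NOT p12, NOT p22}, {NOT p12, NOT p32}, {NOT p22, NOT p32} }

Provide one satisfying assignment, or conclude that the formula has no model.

UNSATISFIABLE

Case p11 = true:
From the singleton clause (NOT p21), p21 = false.
From the singleton clause (p22), p22 = true.
From the singleton clause (NOT p31), p31 = false.
From the singleton clause (p32), p32 = true.
Now (NOT p32) is unsatisfied and unit — conflict.
Backtrack on p11: now try p11 = false.
From the singleton clause (p12), p12 = true.
From the singleton clause (NOT p22), p22 = false.
From the singleton clause (p21), p21 = true.
From the singleton clause (NOT p31), p31 = false.
From the singleton clause (p32), p32 = true.
Now (NOT p32) is unsatisfied and unit — conflict.
Neither p11 = true nor p11 = false works.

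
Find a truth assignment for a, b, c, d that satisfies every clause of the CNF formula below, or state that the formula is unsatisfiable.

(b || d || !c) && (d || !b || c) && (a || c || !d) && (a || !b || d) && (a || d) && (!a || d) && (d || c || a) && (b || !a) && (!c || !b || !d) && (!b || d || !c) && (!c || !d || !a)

Suppose a = false.
(d) alone gives d = true.
(c) alone gives c = true.
(!b) alone gives b = false.
This assignment satisfies each clause.

a ↦ false, b ↦ false, c ↦ true, d ↦ true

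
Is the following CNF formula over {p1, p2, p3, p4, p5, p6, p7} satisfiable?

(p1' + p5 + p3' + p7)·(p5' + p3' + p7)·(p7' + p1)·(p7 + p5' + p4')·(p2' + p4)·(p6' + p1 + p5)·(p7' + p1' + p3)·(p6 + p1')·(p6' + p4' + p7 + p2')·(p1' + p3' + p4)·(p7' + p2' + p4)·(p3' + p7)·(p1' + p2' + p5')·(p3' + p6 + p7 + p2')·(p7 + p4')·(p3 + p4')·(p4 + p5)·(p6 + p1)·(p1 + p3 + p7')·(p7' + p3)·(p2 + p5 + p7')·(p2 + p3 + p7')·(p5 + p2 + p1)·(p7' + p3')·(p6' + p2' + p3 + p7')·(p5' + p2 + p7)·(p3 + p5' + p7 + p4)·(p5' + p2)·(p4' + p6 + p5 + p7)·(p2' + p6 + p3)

No

Branch on p7: set p7 = 0.
The clause (p3') is unit, so p3 = 0.
The clause (p4') is unit, so p4 = 0.
The clause (p2') is unit, so p2 = 0.
The clause (p5) is unit, so p5 = 1.
But (p5') is also a unit clause — contradiction.
So p7 must be the other value — set p7 = 1.
The clause (p1) is unit, so p1 = 1.
The clause (p3) is unit, so p3 = 1.
But (p3') is also a unit clause — contradiction.
Either choice for p7 ends in contradiction.
No assignment satisfies every clause.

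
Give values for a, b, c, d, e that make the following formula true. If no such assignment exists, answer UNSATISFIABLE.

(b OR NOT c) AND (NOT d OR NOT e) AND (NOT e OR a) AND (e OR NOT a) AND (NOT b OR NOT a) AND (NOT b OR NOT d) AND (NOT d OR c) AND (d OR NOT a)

a=false,  b=true,  c=false,  d=false,  e=false

Branch on b: set b = true.
The clause (NOT a) is unit, so a = false.
The clause (NOT e) is unit, so e = false.
The clause (NOT d) is unit, so d = false.
Every clause is now satisfied; c is unconstrained.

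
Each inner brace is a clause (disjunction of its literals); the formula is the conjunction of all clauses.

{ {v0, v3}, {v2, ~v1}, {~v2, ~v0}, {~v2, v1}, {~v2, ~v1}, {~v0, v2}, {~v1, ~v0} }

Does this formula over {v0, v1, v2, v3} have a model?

Case v0 = 0:
From the singleton clause (v3), v3 = 1.
Case v2 = 0:
From the singleton clause (~v1), v1 = 0.
All clauses are satisfied.
A satisfying assignment: v0=0, v1=0, v2=0, v3=1.

Yes, satisfiable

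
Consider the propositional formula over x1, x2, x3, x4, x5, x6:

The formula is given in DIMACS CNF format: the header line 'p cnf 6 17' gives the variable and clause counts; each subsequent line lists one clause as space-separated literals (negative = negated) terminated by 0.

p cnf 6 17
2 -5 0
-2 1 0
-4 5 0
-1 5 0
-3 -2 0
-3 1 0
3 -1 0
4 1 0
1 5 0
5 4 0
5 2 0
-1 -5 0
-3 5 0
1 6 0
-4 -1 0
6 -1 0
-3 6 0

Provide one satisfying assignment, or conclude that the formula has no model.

UNSATISFIABLE

Suppose x2 = True.
From the singleton clause (x1), x1 = True.
From the singleton clause (x5), x5 = True.
But (¬x5) is also a unit clause — contradiction.
Undo x2 and try x2 = False.
From the singleton clause (¬x5), x5 = False.
But (x5) is also a unit clause — contradiction.
Neither x2 = True nor x2 = False works.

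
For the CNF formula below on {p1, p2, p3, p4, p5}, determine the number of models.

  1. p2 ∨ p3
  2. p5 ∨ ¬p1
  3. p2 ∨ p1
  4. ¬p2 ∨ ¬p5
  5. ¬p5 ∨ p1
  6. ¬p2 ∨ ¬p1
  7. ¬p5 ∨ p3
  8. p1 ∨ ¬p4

There are 2^5 = 32 truth assignments over (p1, p2, p3, p4, p5).
Split on p1. With p1 = True, the clauses containing p1 are satisfied and ¬p1 drops from the rest; 2 of the 2^4 = 16 assignments to the other variables satisfy what remains.
With p1 = False, by the same count on the reduced clause set, 2 assignments work.
(One model: p1=F, p2=T, p3=F, p4=F, p5=F.)
Total: 2 + 2 = 4.

4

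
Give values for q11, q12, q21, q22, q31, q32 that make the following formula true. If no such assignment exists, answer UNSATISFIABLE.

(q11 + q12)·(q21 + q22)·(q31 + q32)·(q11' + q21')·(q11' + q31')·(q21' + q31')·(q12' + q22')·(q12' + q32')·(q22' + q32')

Case q11 = 1:
Unit clause (q21') forces q21 = 0.
Unit clause (q22) forces q22 = 1.
Unit clause (q31') forces q31 = 0.
Unit clause (q32) forces q32 = 1.
But (q32') is also a unit clause — contradiction.
Backtrack on q11: now try q11 = 0.
Unit clause (q12) forces q12 = 1.
Unit clause (q22') forces q22 = 0.
Unit clause (q21) forces q21 = 1.
Unit clause (q31') forces q31 = 0.
Unit clause (q32) forces q32 = 1.
But (q32') is also a unit clause — contradiction.
Neither q11 = 1 nor q11 = 0 works.

UNSATISFIABLE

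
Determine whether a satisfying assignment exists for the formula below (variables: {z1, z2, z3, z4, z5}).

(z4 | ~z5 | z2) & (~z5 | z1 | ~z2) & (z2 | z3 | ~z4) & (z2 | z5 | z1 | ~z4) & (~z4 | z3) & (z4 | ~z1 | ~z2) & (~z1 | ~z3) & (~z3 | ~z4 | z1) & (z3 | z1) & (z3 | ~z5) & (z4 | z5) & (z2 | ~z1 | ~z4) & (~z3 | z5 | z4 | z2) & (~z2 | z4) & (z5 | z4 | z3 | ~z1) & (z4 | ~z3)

Suppose z4 = 0.
(z5) alone gives z5 = 1.
(z2) alone gives z2 = 1.
Now (~z2) is unsatisfied and unit — conflict.
So z4 must be the other value — set z4 = 1.
(z3) alone gives z3 = 1.
(~z1) alone gives z1 = 0.
Now (z1) is unsatisfied and unit — conflict.
Either choice for z4 ends in contradiction.
No assignment satisfies every clause.

No, unsatisfiable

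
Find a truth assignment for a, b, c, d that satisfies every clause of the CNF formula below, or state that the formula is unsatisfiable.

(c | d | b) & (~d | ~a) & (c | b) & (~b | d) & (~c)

From the singleton clause (~c), c = 0.
From the singleton clause (b), b = 1.
From the singleton clause (d), d = 1.
From the singleton clause (~a), a = 0.
Every clause now holds.

a ↦ 0,  b ↦ 1,  c ↦ 0,  d ↦ 1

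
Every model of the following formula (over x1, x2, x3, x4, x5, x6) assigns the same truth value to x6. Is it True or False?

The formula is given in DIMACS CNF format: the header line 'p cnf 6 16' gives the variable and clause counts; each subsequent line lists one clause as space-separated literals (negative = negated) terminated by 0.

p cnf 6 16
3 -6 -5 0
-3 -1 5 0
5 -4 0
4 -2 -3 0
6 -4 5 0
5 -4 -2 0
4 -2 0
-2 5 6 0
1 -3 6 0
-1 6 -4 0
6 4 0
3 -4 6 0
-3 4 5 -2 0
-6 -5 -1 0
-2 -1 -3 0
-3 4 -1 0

True

Suppose x6 = False.
Unit clause (x4) forces x4 = True.
Unit clause (x5) forces x5 = True.
Unit clause (¬x1) forces x1 = False.
Unit clause (¬x3) forces x3 = False.
That conflicts with the unit clause (x3).
So every satisfying assignment has x6 = True.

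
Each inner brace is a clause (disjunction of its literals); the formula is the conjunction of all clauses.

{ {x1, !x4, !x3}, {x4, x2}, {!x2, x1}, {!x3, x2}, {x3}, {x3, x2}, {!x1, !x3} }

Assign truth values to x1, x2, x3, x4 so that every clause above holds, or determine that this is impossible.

Unit clause (x3) forces x3 = true.
Unit clause (x2) forces x2 = true.
Unit clause (x1) forces x1 = true.
That conflicts with the unit clause (!x1).

UNSATISFIABLE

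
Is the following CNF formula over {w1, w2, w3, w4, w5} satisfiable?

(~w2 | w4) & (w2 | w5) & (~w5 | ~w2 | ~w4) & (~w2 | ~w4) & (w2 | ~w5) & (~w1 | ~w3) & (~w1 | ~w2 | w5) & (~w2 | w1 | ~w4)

No

Suppose w2 = 0.
The clause (w5) is unit, so w5 = 1.
But (~w5) is also a unit clause — contradiction.
Backtrack on w2: now try w2 = 1.
The clause (w4) is unit, so w4 = 1.
But (~w4) is also a unit clause — contradiction.
Neither w2 = 1 nor w2 = 0 works.
No assignment satisfies every clause.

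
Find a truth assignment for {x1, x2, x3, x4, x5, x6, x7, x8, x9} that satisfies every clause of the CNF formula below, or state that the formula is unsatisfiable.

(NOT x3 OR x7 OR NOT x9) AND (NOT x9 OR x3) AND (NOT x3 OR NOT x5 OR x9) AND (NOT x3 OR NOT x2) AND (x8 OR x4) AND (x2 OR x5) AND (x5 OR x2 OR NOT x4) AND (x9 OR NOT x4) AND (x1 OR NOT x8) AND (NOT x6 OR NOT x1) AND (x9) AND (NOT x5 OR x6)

(x9) alone gives x9 = true.
(x3) alone gives x3 = true.
(x7) alone gives x7 = true.
(NOT x2) alone gives x2 = false.
(x5) alone gives x5 = true.
(x6) alone gives x6 = true.
(NOT x1) alone gives x1 = false.
(NOT x8) alone gives x8 = false.
(x4) alone gives x4 = true.
Every clause now holds.

x1: false,  x2: false,  x3: true,  x4: true,  x5: true,  x6: true,  x7: true,  x8: false,  x9: true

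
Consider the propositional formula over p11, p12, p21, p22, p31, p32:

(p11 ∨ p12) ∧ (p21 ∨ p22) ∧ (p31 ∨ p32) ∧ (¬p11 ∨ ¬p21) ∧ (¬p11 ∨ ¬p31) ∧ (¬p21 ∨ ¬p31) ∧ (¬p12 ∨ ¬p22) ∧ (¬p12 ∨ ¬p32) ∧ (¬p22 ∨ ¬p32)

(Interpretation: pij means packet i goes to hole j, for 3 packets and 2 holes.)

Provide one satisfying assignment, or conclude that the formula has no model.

Try p11 = True.
The clause (¬p21) is unit, so p21 = False.
The clause (p22) is unit, so p22 = True.
The clause (¬p31) is unit, so p31 = False.
The clause (p32) is unit, so p32 = True.
But (¬p32) is also a unit clause — contradiction.
So p11 must be the other value — set p11 = False.
The clause (p12) is unit, so p12 = True.
The clause (¬p22) is unit, so p22 = False.
The clause (p21) is unit, so p21 = True.
The clause (¬p31) is unit, so p31 = False.
The clause (p32) is unit, so p32 = True.
But (¬p32) is also a unit clause — contradiction.
Both values of p11 lead to a conflict.

UNSATISFIABLE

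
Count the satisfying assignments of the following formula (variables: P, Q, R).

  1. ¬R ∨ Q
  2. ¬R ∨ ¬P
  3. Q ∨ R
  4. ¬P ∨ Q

There are 2^3 = 8 truth assignments over (P, Q, R).
Split on P. With P = True, the clauses containing P are satisfied and ¬P drops from the rest; 1 of the 2^2 = 4 assignments to the other variables satisfy what remains.
With P = False, by the same count on the reduced clause set, 2 assignments work.
(One model: P=F, Q=T, R=F.)
Total: 1 + 2 = 3.

3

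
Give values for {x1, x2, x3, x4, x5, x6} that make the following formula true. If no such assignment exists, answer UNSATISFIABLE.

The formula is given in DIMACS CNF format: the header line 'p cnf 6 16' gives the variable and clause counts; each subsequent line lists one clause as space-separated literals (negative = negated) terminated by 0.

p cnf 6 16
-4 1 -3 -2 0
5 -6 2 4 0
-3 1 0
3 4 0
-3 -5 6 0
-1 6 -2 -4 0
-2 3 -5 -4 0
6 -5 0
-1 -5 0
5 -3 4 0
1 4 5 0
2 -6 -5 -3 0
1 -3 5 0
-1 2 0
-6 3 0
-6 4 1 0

x1 ↦ True, x2 ↦ True, x3 ↦ True, x4 ↦ True, x5 ↦ False, x6 ↦ True

Branch on x3: set x3 = True.
Unit clause (x1) forces x1 = True.
Unit clause (¬x5) forces x5 = False.
Unit clause (x4) forces x4 = True.
Unit clause (x2) forces x2 = True.
Unit clause (x6) forces x6 = True.
Every clause now holds.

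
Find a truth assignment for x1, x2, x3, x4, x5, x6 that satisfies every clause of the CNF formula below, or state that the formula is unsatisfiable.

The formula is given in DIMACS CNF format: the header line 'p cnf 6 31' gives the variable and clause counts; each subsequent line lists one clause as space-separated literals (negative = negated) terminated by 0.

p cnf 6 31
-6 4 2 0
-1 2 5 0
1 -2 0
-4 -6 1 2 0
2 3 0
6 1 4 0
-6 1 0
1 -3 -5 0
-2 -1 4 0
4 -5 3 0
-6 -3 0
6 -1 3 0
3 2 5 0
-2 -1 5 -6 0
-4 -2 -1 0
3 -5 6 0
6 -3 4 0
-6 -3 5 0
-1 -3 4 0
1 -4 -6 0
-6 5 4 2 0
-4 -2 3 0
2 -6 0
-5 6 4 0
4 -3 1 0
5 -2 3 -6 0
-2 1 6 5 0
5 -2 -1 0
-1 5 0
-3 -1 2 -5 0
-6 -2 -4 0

x1=False,  x2=False,  x3=True,  x4=True,  x5=False,  x6=False

Try x1 = False.
From the singleton clause (¬x2), x2 = False.
From the singleton clause (x3), x3 = True.
From the singleton clause (¬x6), x6 = False.
From the singleton clause (x4), x4 = True.
From the singleton clause (¬x5), x5 = False.
Every clause now holds.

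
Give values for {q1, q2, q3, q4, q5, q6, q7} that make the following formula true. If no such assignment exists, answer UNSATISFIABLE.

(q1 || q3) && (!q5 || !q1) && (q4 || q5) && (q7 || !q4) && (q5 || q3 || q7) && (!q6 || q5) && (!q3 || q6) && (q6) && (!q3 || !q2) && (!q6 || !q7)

q1 ↦ false; q2 ↦ false; q3 ↦ true; q4 ↦ false; q5 ↦ true; q6 ↦ true; q7 ↦ false

From the singleton clause (q6), q6 = true.
From the singleton clause (q5), q5 = true.
From the singleton clause (!q1), q1 = false.
From the singleton clause (q3), q3 = true.
From the singleton clause (!q2), q2 = false.
From the singleton clause (!q7), q7 = false.
From the singleton clause (!q4), q4 = false.
All clauses are satisfied.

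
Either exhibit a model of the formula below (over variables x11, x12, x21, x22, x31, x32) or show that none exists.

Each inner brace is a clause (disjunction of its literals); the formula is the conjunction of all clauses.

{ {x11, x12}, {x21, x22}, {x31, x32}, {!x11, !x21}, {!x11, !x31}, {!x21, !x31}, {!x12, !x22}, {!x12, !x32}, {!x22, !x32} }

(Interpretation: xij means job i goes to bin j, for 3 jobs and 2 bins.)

Case x11 = true:
(!x21) alone gives x21 = false.
(x22) alone gives x22 = true.
(!x31) alone gives x31 = false.
(x32) alone gives x32 = true.
That conflicts with the unit clause (!x32).
Undo x11 and try x11 = false.
(x12) alone gives x12 = true.
(!x22) alone gives x22 = false.
(x21) alone gives x21 = true.
(!x31) alone gives x31 = false.
(x32) alone gives x32 = true.
That conflicts with the unit clause (!x32).
Either choice for x11 ends in contradiction.

UNSATISFIABLE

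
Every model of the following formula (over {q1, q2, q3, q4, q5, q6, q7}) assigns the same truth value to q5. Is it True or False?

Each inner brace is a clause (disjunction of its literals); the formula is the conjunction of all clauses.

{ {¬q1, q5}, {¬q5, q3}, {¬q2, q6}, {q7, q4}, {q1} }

Suppose q5 = False.
Unit clause (¬q1) forces q1 = False.
Now (q1) is unsatisfied and unit — conflict.
So every satisfying assignment has q5 = True.

True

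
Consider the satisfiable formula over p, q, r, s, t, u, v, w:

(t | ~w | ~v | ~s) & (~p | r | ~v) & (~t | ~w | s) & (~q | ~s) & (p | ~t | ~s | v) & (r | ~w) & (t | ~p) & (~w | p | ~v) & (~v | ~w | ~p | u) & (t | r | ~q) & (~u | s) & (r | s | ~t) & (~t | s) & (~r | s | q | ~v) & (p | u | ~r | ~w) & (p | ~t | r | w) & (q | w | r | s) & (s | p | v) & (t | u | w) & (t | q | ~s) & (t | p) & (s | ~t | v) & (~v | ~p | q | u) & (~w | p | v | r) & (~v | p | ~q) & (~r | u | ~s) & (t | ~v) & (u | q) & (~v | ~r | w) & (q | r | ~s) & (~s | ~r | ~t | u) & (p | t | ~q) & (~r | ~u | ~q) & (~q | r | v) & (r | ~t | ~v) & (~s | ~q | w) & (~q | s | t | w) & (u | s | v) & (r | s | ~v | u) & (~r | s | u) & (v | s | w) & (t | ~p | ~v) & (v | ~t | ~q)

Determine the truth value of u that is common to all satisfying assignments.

Suppose u = 0.
The clause (q) is unit, so q = 1.
The clause (~s) is unit, so s = 0.
The clause (~t) is unit, so t = 0.
The clause (~p) is unit, so p = 0.
Now (p) is unsatisfied and unit — conflict.
So every satisfying assignment has u = True.

True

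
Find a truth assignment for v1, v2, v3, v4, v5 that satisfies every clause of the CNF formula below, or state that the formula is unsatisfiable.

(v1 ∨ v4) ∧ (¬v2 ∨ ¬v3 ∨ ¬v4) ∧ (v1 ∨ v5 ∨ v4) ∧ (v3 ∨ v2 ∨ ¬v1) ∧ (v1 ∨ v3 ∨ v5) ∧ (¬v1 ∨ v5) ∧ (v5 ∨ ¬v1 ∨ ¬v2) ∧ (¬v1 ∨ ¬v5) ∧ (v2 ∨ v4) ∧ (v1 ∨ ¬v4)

UNSATISFIABLE

Case v1 = True:
(v5) alone gives v5 = True.
That conflicts with the unit clause (¬v5).
That branch fails; take v1 = False instead.
(v4) alone gives v4 = True.
That conflicts with the unit clause (¬v4).
Both values of v1 lead to a conflict.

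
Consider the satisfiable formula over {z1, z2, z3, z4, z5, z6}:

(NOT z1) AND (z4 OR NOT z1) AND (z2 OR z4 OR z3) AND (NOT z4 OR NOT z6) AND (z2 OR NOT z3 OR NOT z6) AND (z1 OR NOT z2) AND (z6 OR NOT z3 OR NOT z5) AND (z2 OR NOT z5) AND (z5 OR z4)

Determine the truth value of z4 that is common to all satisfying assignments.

Suppose z4 = false.
(NOT z1) alone gives z1 = false.
(NOT z2) alone gives z2 = false.
(z3) alone gives z3 = true.
(NOT z6) alone gives z6 = false.
(NOT z5) alone gives z5 = false.
Now (z5) is unsatisfied and unit — conflict.
So every satisfying assignment has z4 = True.

True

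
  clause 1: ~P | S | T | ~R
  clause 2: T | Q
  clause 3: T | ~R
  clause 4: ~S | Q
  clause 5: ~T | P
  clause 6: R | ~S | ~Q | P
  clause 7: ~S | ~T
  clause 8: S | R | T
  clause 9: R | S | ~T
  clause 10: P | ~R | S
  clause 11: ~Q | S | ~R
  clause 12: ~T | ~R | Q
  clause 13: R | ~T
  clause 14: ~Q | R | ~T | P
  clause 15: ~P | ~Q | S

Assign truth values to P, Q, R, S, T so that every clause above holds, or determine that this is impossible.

Suppose T = 0.
(Q) alone gives Q = 1.
(~R) alone gives R = 0.
(S) alone gives S = 1.
(P) alone gives P = 1.
All clauses are satisfied.

P=1; Q=1; R=0; S=1; T=0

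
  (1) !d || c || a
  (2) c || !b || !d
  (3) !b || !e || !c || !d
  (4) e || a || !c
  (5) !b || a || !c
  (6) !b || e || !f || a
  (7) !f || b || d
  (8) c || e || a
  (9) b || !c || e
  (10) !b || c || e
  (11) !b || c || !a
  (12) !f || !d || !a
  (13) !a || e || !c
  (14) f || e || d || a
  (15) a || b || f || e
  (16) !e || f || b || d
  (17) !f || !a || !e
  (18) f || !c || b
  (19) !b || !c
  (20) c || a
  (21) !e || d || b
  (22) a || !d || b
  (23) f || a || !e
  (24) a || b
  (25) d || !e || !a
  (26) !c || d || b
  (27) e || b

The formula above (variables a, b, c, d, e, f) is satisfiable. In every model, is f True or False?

Suppose f = true.
Branch on b: set b = true.
(!c) alone gives c = false.
(!d) alone gives d = false.
(e) alone gives e = true.
(!a) alone gives a = false.
That conflicts with the unit clause (a).
That branch fails; take b = false instead.
(d) alone gives d = true.
(!a) alone gives a = false.
That conflicts with the unit clause (a).
Either choice for b ends in contradiction.
So every satisfying assignment has f = False.

False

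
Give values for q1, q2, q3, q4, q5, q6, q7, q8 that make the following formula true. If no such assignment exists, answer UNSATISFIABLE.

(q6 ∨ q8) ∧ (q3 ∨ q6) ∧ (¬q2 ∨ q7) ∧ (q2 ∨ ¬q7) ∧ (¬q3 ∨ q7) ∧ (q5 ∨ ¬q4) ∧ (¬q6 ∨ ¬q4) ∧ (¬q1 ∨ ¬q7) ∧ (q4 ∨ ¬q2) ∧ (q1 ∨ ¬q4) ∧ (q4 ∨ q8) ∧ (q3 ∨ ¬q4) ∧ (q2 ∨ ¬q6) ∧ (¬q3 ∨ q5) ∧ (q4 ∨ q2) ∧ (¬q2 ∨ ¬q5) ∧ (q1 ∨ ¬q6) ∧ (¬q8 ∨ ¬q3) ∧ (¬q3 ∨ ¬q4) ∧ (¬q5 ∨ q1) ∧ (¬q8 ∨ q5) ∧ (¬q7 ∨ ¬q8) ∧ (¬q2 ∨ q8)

UNSATISFIABLE

Branch on q6: set q6 = True.
From the singleton clause (¬q4), q4 = False.
From the singleton clause (¬q2), q2 = False.
But (q2) is also a unit clause — contradiction.
So q6 must be the other value — set q6 = False.
From the singleton clause (q8), q8 = True.
From the singleton clause (q3), q3 = True.
But (¬q3) is also a unit clause — contradiction.
Both values of q6 lead to a conflict.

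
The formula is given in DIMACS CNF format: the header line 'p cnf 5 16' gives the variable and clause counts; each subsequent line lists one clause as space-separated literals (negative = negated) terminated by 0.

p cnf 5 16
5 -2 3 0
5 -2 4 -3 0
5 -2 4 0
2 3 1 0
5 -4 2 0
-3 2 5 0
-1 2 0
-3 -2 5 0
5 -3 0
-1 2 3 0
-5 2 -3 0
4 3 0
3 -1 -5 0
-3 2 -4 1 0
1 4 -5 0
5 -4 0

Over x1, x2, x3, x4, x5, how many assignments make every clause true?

4

There are 2^5 = 32 truth assignments over (x1, x2, x3, x4, x5).
Split on x4. With x4 = True, the clauses containing x4 are satisfied and ¬x4 drops from the rest; 3 of the 2^4 = 16 assignments to the other variables satisfy what remains.
With x4 = False, by the same count on the reduced clause set, 1 assignment works.
(One model: x1=F, x2=T, x3=F, x4=T, x5=T.)
Total: 3 + 1 = 4.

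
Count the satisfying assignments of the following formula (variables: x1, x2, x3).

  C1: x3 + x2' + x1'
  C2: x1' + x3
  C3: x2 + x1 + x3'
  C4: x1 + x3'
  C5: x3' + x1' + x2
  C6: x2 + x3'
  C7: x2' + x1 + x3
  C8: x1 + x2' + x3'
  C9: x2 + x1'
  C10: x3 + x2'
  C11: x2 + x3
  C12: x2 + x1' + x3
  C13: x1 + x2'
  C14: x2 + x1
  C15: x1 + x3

There are 2^3 = 8 truth assignments over (x1, x2, x3).
Split on x3. With x3 = 1, the clauses containing x3 are satisfied and x3' drops from the rest; 1 of the 2^2 = 4 assignments to the other variables satisfy what remains.
With x3 = 0, by the same count on the reduced clause set, 0 assignments work.
Total: 1 + 0 = 1.

1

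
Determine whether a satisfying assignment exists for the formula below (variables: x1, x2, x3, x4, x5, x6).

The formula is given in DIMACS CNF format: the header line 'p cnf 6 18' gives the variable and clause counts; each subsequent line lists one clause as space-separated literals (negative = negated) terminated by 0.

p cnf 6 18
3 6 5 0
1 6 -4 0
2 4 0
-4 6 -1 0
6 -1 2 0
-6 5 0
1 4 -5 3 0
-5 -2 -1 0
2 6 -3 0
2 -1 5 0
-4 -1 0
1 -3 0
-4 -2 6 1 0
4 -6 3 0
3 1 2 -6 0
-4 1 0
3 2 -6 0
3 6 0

Try x2 = True.
Try x6 = False.
(x3) alone gives x3 = True.
(x1) alone gives x1 = True.
(¬x4) alone gives x4 = False.
(¬x5) alone gives x5 = False.
This assignment satisfies each clause.
A satisfying assignment: x1=True; x2=True; x3=True; x4=False; x5=False; x6=False.

Yes, satisfiable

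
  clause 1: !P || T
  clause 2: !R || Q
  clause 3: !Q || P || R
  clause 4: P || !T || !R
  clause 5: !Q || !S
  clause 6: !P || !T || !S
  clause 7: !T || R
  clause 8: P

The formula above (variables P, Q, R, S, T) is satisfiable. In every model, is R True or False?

True

Suppose R = false.
Unit clause (!T) forces T = false.
Unit clause (!P) forces P = false.
That conflicts with the unit clause (P).
So every satisfying assignment has R = True.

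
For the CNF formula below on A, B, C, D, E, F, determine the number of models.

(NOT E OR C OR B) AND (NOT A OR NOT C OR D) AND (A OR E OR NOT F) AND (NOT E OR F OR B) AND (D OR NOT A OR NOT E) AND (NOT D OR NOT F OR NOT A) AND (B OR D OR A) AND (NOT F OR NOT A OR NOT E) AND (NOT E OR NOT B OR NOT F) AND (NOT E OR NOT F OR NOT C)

20

There are 2^6 = 64 truth assignments over (A, B, C, D, E, F).
Split on E. With E = true, the clauses containing E are satisfied and NOT E drops from the rest; 6 of the 2^5 = 32 assignments to the other variables satisfy what remains.
With E = false, by the same count on the reduced clause set, 14 assignments work.
(One model: A=F, B=F, C=F, D=T, E=F, F=F.)
Total: 6 + 14 = 20.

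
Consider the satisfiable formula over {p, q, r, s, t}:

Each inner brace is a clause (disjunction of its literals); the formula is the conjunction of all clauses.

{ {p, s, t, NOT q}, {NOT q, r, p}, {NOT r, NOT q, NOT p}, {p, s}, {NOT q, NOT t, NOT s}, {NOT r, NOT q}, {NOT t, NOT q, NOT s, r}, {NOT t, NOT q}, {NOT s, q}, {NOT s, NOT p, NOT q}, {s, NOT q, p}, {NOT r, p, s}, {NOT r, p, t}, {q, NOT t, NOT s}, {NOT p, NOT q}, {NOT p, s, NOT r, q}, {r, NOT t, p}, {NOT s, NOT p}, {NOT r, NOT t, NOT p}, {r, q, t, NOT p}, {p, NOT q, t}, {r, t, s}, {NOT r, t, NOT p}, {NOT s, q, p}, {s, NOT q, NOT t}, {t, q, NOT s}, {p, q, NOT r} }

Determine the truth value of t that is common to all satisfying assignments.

Suppose t = false.
Branch on p: set p = true.
Unit clause (NOT q) forces q = false.
Unit clause (NOT s) forces s = false.
Unit clause (NOT r) forces r = false.
That conflicts with the unit clause (r).
So p must be the other value — set p = false.
Unit clause (s) forces s = true.
Unit clause (q) forces q = true.
That conflicts with the unit clause (NOT q).
Both values of p lead to a conflict.
So every satisfying assignment has t = True.

True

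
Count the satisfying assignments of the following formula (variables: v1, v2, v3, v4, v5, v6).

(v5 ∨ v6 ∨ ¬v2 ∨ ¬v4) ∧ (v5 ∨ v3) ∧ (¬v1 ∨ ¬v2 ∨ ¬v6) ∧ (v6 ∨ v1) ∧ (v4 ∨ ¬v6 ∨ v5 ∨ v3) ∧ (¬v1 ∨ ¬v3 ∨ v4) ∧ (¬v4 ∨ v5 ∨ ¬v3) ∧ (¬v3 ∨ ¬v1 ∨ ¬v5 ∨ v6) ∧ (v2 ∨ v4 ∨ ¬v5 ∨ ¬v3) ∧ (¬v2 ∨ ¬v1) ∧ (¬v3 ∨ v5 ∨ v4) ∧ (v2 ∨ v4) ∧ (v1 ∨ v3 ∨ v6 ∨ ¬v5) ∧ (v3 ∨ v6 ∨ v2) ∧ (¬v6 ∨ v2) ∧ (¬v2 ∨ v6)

4

There are 2^6 = 64 truth assignments over (v1, v2, v3, v4, v5, v6).
Split on v5. With v5 = True, the clauses containing v5 are satisfied and ¬v5 drops from the rest; 4 of the 2^5 = 32 assignments to the other variables satisfy what remains.
With v5 = False, by the same count on the reduced clause set, 0 assignments work.
(One model: v1=F, v2=T, v3=F, v4=F, v5=T, v6=T.)
Total: 4 + 0 = 4.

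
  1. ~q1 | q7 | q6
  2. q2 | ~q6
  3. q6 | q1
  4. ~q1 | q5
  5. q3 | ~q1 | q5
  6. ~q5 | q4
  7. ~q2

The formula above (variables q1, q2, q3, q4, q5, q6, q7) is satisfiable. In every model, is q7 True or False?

True

Suppose q7 = 0.
(~q2) alone gives q2 = 0.
(~q6) alone gives q6 = 0.
(~q1) alone gives q1 = 0.
But (q1) is also a unit clause — contradiction.
So every satisfying assignment has q7 = True.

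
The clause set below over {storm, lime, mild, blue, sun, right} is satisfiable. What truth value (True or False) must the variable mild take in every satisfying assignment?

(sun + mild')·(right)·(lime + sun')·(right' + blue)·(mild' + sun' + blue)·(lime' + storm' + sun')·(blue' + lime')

False

Suppose mild = 1.
Unit clause (sun) forces sun = 1.
Unit clause (right) forces right = 1.
Unit clause (lime) forces lime = 1.
Unit clause (blue) forces blue = 1.
But (blue') is also a unit clause — contradiction.
So every satisfying assignment has mild = False.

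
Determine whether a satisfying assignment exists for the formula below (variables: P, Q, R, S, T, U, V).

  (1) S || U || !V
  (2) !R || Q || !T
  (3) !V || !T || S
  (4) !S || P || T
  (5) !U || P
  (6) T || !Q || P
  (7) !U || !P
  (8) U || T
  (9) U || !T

No

Try U = false.
Unit clause (T) forces T = true.
But (!T) is also a unit clause — contradiction.
Backtrack on U: now try U = true.
Unit clause (P) forces P = true.
But (!P) is also a unit clause — contradiction.
Either choice for U ends in contradiction.
No assignment satisfies every clause.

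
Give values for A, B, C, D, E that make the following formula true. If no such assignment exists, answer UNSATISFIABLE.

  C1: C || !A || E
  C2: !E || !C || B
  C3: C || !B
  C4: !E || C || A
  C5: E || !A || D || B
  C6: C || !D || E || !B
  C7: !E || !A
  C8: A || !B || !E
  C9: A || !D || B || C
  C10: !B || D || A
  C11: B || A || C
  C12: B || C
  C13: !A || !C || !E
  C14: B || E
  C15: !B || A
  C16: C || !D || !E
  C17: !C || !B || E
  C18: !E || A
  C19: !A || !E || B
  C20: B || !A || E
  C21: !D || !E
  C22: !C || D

Try C = true.
From the singleton clause (D), D = true.
From the singleton clause (!E), E = false.
From the singleton clause (B), B = true.
Now (!B) is unsatisfied and unit — conflict.
Backtrack on C: now try C = false.
From the singleton clause (!B), B = false.
Now (B) is unsatisfied and unit — conflict.
Both values of C lead to a conflict.

UNSATISFIABLE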